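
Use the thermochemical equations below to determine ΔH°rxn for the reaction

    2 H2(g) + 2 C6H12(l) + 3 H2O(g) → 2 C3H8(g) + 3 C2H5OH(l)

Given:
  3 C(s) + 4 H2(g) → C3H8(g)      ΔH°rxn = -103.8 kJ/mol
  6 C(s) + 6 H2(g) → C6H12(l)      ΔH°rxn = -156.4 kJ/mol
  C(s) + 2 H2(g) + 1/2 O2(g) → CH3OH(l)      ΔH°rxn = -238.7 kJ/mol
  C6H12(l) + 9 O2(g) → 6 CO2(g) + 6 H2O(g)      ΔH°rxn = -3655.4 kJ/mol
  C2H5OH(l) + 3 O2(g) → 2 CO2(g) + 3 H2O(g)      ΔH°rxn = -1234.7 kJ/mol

ΔH°rxn = -2.5 kJ/mol

equation 1 × 2: (2)·(-103.8) = -207.6 kJ/mol
equation 2 reversed: +156.4 kJ/mol
equation 3: not needed.
equation 4 as written: -3655.4 kJ/mol
equation 5 reversed and × 3: (-3)·(-1234.7) = +3704.1 kJ/mol
By Hess's law, ΔH°rxn = (2)·(-103.8) + (-1)·(-156.4) + (1)·(-3655.4) + (-3)·(-1234.7) = -2.5 kJ/mol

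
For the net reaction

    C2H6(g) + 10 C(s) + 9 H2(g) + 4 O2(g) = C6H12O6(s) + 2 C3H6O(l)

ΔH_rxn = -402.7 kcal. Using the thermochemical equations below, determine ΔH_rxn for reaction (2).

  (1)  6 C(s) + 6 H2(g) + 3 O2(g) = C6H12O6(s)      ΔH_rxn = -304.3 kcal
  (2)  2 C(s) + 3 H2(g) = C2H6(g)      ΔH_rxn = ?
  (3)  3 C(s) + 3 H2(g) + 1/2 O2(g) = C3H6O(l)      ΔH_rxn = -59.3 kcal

ΔH_rxn = -20.2 kcal

(1) as written (C6H12O6(s) already on the product side): -304.3 kcal
(2) reversed (reverse to put C2H6(g) on the reactant side): contributes −x
(3) × 2 (×2 to match 2 C3H6O(l) in the target): (2)·(-59.3) = -118.6 kcal
-402.7 = (-304.3) + (-118.6) − x
x = (-402.7 − (-422.9)) / (-1) = -20.2 kcal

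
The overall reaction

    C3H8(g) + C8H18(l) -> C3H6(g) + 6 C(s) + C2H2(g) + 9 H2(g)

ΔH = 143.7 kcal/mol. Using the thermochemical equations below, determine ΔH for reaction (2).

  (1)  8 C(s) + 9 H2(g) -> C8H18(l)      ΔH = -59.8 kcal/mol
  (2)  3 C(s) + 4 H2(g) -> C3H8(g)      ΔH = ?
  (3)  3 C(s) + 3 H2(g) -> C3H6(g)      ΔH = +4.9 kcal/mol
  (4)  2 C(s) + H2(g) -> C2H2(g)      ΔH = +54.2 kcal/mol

(1) reversed (C8H18(l) must end up as a reactant): +59.8 kcal/mol
(2) reversed (reverse to put C3H8(g) on the reactant side): contributes −x
(3) as written (C3H6(g) already on the product side): +4.9 kcal/mol
(4) as written (C2H2(g) already on the product side): +54.2 kcal/mol
+143.7 = (+59.8) + (+4.9) + (+54.2) − x
x = (+143.7 − (+118.9)) / (-1) = -24.8 kcal/mol

ΔH = -24.8 kcal/mol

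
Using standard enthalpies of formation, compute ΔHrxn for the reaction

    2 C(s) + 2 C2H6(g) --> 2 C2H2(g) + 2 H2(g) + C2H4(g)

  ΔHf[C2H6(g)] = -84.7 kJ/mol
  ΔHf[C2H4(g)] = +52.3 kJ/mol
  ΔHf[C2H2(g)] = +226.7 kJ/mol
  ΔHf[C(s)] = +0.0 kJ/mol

ΔHrxn = 675.1 kJ/mol

Products: 2·(+226.7) + 2·(+0.0) + 1·(+52.3) = +505.7
Reactants: 2·(+0.0) + 2·(-84.7) = -169.4
ΔHrxn = (+505.7) − (-169.4) = 675.1 kJ/mol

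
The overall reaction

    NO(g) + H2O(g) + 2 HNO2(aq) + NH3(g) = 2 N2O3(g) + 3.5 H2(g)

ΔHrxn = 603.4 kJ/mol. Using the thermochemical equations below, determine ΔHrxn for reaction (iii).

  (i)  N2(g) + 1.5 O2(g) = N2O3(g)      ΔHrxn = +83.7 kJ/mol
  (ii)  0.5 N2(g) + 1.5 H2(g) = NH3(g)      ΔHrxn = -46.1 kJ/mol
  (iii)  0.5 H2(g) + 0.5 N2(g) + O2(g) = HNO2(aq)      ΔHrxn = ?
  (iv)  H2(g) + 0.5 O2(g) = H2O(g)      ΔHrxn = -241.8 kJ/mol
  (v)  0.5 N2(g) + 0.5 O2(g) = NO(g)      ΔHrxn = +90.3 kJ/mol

(i) × 2 (×2 to match 2 N2O3(g) in the target): (2)·(+83.7) = +167.4 kJ/mol
(ii) reversed (NH3(g) must end up as a reactant): +46.1 kJ/mol
(iii) reversed and × 2 (HNO2(aq) must end up as a reactant; ×2 to match 2 HNO2(aq) in the target): contributes −2·x
(iv) reversed (reverse to put H2O(g) on the reactant side): +241.8 kJ/mol
(v) reversed (reverse to put NO(g) on the reactant side): -90.3 kJ/mol
+603.4 = (+167.4) + (+46.1) + (+241.8) + (-90.3) − 2·x
x = (+603.4 − (+365.0)) / (-2) = -119.2 kJ/mol

ΔHrxn = -119.2 kJ/mol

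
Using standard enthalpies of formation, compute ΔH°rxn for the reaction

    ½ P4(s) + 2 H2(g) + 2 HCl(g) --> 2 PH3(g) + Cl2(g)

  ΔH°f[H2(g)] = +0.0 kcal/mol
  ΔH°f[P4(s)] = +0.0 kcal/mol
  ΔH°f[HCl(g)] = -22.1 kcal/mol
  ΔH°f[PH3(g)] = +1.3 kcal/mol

Products: 2·(+1.3) + 1·(+0.0) = +2.6
Reactants: 1/2·(+0.0) + 2·(+0.0) + 2·(-22.1) = -44.2
ΔH°rxn = (+2.6) − (-44.2) = 46.8 kcal/mol

ΔH°rxn = 46.8 kcal/mol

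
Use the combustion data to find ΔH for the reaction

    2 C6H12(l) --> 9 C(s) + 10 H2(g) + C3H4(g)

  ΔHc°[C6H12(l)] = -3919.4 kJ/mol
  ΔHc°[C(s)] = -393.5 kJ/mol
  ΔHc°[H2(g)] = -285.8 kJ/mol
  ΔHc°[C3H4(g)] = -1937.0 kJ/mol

ΔH = 497.7 kJ/mol

Using ΔH = Σ nΔHc°(reactants) − Σ nΔHc°(products):
= [2·(-3919.4)] − [9·(-393.5) + 10·(-285.8) + 1·(-1937.0)]
= 497.7 kJ/mol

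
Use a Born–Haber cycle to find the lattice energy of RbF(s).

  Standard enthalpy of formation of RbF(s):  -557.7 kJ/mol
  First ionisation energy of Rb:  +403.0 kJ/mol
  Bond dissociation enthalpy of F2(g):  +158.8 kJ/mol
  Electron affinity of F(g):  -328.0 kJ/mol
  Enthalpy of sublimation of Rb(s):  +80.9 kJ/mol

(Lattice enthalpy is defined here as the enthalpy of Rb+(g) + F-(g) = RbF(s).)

ΔHf° = 1·ΔHsub + 1·(ΣIE) + 1/2·D(F2) + 1·EA + U
-557.7 = 1·(+80.9) + 1·(+403.0) + 1/2·(+158.8) + 1·(-328.0) + U
U = -557.7 − (+235.3) = -793.0 kJ/mol

U = -793.0 kJ/mol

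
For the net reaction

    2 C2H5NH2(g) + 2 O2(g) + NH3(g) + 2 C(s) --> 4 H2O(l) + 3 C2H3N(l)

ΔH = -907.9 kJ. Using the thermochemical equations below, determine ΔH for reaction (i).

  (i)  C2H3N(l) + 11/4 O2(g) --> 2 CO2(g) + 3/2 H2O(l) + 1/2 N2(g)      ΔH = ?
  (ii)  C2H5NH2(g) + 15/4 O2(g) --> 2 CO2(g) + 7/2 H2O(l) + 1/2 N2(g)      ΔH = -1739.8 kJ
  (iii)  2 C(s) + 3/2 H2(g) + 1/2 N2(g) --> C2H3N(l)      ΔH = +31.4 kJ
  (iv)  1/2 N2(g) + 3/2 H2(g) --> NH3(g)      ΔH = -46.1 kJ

(i) reversed and × 2: contributes −2·x
(ii) × 2: (2)·(-1739.8) = -3479.6 kJ
(iii) as written: +31.4 kJ
(iv) reversed: +46.1 kJ
-907.9 = (-3479.6) + (+31.4) + (+46.1) − 2·x
x = (-907.9 − (-3402.1)) / (-2) = -1247.1 kJ

ΔH = -1247.1 kJ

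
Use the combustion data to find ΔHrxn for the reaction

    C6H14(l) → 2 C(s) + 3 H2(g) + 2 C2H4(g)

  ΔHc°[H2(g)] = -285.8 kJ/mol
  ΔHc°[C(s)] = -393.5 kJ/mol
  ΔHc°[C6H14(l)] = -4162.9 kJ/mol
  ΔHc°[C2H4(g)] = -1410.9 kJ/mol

ΔHrxn = 303.3 kJ/mol

With combustion enthalpies, reactants minus products:
= [1·(-4162.9)] − [2·(-393.5) + 3·(-285.8) + 2·(-1410.9)]
= 303.3 kJ/mol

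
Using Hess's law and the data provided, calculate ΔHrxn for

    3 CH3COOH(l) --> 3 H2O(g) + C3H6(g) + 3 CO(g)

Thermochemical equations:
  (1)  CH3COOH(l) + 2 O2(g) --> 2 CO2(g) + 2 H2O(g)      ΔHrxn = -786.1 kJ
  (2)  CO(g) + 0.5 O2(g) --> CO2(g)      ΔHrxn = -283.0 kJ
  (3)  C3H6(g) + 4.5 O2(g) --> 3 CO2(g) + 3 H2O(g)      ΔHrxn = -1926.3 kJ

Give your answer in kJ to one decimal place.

ΔHrxn = 417.0 kJ

(1) × 3 (×3 to match 3 CH3COOH(l) in the target): (3)·(-786.1) = -2358.3 kJ
(2) reversed and × 3 (CO(g) must end up as a product; scale by 3 for the 3 CO(g)): (-3)·(-283.0) = +849.0 kJ
(3) reversed (reverse to put C3H6(g) on the product side): +1926.3 kJ
ΔHrxn = (3)·(-786.1) + (-3)·(-283.0) + (-1)·(-1926.3) = 417.0 kJ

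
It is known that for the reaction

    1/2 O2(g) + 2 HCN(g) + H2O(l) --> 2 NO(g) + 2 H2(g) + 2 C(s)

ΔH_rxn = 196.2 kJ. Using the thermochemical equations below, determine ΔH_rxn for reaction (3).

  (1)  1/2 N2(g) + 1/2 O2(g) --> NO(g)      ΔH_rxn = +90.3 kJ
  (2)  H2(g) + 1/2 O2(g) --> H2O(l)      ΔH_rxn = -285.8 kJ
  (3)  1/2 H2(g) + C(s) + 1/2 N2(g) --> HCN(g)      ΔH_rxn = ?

(1) × 2 (scale by 2 for the 2 NO(g)): (2)·(+90.3) = +180.6 kJ
(2) reversed (reverse to put H2O(l) on the reactant side): +285.8 kJ
(3) reversed and × 2 (reverse to put HCN(g) on the reactant side; scale by 2 for the 2 HCN(g)): contributes −2·x
+196.2 = (+180.6) + (+285.8) − 2·x
x = (+196.2 − (+466.4)) / (-2) = 135.1 kJ

ΔH_rxn = 135.1 kJ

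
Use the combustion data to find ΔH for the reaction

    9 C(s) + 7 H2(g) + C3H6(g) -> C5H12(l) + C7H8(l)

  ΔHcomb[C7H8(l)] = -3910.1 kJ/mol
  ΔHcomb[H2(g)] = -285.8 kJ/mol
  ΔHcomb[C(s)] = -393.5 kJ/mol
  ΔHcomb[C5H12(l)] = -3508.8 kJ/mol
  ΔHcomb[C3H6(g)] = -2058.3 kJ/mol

ΔH = -181.5 kJ/mol

With combustion enthalpies, reactants minus products:
= [9·(-393.5) + 7·(-285.8) + 1·(-2058.3)] − [1·(-3508.8) + 1·(-3910.1)]
= -181.5 kJ/mol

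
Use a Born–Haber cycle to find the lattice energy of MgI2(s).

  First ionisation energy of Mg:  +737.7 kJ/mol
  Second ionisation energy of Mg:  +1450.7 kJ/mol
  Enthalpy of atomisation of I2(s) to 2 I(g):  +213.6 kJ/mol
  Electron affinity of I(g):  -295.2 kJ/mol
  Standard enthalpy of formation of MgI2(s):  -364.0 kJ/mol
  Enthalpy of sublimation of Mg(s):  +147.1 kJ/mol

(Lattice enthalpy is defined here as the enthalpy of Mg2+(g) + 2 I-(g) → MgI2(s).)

ΔHf° = 1·ΔHsub + 1·(ΣIE) + 1·D(I2) + 2·EA + U
-364.0 = 1·(+147.1) + 1·(+2188.4) + 1·(+213.6) + 2·(-295.2) + U
U = -364.0 − (+1958.7) = -2322.7 kJ/mol

U = -2322.7 kJ/mol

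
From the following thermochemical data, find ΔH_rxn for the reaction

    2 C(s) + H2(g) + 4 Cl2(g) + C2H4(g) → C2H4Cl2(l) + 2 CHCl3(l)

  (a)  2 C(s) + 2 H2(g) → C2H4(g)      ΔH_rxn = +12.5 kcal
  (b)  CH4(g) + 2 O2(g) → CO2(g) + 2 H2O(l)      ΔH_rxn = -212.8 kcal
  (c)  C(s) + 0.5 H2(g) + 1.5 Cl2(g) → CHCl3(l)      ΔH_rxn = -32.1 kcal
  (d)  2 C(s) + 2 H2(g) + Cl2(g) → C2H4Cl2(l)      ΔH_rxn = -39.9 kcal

ΔH_rxn = -116.6 kcal

(a) reversed: -12.5 kcal
(b): not needed.
(c) × 2: (2)·(-32.1) = -64.2 kcal
(d) as written: -39.9 kcal
Summing the manipulated equations, ΔH_rxn = (-1)·(+12.5) + (2)·(-32.1) + (1)·(-39.9) = -116.6 kcal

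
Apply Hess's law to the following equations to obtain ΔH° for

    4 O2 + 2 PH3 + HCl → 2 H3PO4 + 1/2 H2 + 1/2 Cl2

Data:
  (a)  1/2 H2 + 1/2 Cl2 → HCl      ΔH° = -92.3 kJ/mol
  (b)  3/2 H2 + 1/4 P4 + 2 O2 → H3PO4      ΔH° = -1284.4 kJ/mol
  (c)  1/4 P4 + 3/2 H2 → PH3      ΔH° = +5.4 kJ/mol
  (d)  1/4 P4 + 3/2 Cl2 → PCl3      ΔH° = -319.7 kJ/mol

ΔH° = -2487.3 kJ/mol

(a) reversed (HCl must end up as a reactant): +92.3 kJ/mol
(b) × 2 (×2 to match 2 H3PO4 in the target): (2)·(-1284.4) = -2568.8 kJ/mol
(c) reversed and × 2 (reverse to put PH3 on the reactant side; ×2 to match 2 PH3 in the target): (-2)·(+5.4) = -10.8 kJ/mol
(d): not needed (PCl3 appears nowhere else).
Summing the manipulated equations, ΔH° = (+92.3) + (-2568.8) + (-10.8) = -2487.3 kJ/mol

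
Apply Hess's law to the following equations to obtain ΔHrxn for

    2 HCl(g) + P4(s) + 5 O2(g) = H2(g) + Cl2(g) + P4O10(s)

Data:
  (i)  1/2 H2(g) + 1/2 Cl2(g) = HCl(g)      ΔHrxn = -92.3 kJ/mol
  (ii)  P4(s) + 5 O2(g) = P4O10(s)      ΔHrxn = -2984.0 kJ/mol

(i) reversed and × 2: (-2)·(-92.3) = +184.6 kJ/mol
(ii) as written: -2984.0 kJ/mol
ΔHrxn = (-2)·(-92.3) + (1)·(-2984.0) = -2799.4 kJ/mol

ΔHrxn = -2799.4 kJ/mol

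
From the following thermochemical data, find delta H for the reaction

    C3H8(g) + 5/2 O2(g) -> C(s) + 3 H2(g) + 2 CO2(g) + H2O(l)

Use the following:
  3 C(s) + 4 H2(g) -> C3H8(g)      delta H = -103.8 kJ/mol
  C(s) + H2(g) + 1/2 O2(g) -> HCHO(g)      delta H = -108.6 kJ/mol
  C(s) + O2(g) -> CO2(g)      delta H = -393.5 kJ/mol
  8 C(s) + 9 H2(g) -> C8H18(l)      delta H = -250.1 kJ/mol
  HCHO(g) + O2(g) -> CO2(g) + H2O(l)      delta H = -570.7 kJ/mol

delta H = -969.0 kJ/mol

equation 1 reversed (reverse to put C3H8(g) on the reactant side): +103.8 kJ/mol
equation 2 as written: -108.6 kJ/mol
equation 3 as written: -393.5 kJ/mol
equation 4: not needed (C8H18(l) appears nowhere else).
equation 5 as written (H2O(l) already on the product side): -570.7 kJ/mol
delta H = (-1)·(-103.8) + (1)·(-108.6) + (1)·(-393.5) + (1)·(-570.7) = -969.0 kJ/mol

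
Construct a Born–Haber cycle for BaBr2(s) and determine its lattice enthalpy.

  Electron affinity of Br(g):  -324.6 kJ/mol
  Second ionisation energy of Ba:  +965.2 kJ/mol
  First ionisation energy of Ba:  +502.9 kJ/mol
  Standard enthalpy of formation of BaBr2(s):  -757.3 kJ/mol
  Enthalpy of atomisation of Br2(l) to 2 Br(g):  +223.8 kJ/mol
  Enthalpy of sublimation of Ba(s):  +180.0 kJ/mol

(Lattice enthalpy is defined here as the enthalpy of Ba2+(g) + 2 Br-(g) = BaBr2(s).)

U = -1980.0 kJ/mol

ΔHf° = 1·ΔHsub + 1·(ΣIE) + 1·D(Br2) + 2·EA + U
-757.3 = 1·(+180.0) + 1·(+1468.1) + 1·(+223.8) + 2·(-324.6) + U
U = -757.3 − (+1222.7) = -1980.0 kJ/mol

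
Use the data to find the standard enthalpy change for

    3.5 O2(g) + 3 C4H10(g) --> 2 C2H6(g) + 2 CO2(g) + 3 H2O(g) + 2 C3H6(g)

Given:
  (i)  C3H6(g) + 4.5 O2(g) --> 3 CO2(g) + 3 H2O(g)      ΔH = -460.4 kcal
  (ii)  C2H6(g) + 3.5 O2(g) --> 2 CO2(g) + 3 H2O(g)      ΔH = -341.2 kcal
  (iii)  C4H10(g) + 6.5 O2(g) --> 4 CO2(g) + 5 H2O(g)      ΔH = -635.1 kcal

(i) reversed and × 2 (C3H6(g) must end up as a product; scale by 2 for the 2 C3H6(g)): (-2)·(-460.4) = +920.8 kcal
(ii) reversed and × 2 (C2H6(g) must end up as a product; ×2 to match 2 C2H6(g) in the target): (-2)·(-341.2) = +682.4 kcal
(iii) × 3 (×3 to match 3 C4H10(g) in the target): (3)·(-635.1) = -1905.3 kcal
Since enthalpy is a state function, ΔH = (+920.8) + (+682.4) + (-1905.3) = -302.1 kcal

ΔH = -302.1 kcal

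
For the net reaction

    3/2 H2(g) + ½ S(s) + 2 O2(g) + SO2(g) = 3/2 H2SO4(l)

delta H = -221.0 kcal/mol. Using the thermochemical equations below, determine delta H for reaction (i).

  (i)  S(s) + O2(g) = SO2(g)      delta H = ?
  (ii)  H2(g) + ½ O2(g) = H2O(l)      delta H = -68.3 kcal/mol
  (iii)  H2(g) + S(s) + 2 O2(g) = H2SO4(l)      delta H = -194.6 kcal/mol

delta H = -70.9 kcal/mol

(i) reversed (reverse to put SO2(g) on the reactant side): contributes −x
(ii): not needed (H2O(l) appears nowhere else).
(iii) × 3/2 (×3/2 to match 3/2 H2SO4(l) in the target): (3/2)·(-194.6) = -291.9 kcal/mol
-221.0 = (-291.9) − x
x = (-221.0 − (-291.9)) / (-1) = -70.9 kcal/mol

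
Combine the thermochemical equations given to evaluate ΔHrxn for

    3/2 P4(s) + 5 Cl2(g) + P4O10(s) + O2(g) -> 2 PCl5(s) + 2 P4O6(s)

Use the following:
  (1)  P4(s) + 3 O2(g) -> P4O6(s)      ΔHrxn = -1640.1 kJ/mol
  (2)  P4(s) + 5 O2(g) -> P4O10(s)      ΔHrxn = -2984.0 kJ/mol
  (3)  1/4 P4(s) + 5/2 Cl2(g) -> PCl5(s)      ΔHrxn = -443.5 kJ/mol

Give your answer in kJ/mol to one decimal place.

(1) × 2 (×2 to match 2 P4O6(s) in the target): (2)·(-1640.1) = -3280.2 kJ/mol
(2) reversed (P4O10(s) must end up as a reactant): +2984.0 kJ/mol
(3) × 2 (scale by 2 for the 2 PCl5(s)): (2)·(-443.5) = -887.0 kJ/mol
Combining the equations, ΔHrxn = (2)·(-1640.1) + (-1)·(-2984.0) + (2)·(-443.5) = -1183.2 kJ/mol

ΔHrxn = -1183.2 kJ/mol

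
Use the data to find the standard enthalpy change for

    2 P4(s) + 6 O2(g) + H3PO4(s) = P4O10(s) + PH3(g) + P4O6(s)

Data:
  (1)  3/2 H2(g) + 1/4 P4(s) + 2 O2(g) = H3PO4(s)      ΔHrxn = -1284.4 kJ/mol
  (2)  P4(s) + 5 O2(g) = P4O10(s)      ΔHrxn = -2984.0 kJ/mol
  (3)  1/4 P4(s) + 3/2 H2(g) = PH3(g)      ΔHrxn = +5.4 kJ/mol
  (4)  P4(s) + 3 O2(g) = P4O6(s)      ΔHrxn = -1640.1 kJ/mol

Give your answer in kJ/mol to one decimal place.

(1) reversed (reverse to put H3PO4(s) on the reactant side): +1284.4 kJ/mol
(2) as written (P4O10(s) already on the product side): -2984.0 kJ/mol
(3) as written (PH3(g) already on the product side): +5.4 kJ/mol
(4) as written (P4O6(s) already on the product side): -1640.1 kJ/mol
Since enthalpy is a state function, ΔHrxn = (-1)·(-1284.4) + (1)·(-2984.0) + (1)·(+5.4) + (1)·(-1640.1) = -3334.3 kJ/mol

ΔHrxn = -3334.3 kJ/mol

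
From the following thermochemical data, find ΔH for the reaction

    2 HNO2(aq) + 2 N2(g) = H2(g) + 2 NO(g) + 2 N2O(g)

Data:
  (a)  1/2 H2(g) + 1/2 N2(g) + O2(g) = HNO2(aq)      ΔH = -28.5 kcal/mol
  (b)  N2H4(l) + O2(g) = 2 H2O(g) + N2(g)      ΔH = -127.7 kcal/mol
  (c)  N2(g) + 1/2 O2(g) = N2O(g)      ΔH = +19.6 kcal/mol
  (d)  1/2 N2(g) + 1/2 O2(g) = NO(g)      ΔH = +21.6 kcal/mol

(a) reversed and × 2 (reverse to put HNO2(aq) on the reactant side; scale by 2 for the 2 HNO2(aq)): (-2)·(-28.5) = +57.0 kcal/mol
(b): not needed (H2O(g) appears nowhere else).
(c) × 2 (×2 to match 2 N2O(g) in the target): (2)·(+19.6) = +39.2 kcal/mol
(d) × 2 (×2 to match 2 NO(g) in the target): (2)·(+21.6) = +43.2 kcal/mol
ΔH = (+57.0) + (+39.2) + (+43.2) = 139.4 kcal/mol

ΔH = 139.4 kcal/mol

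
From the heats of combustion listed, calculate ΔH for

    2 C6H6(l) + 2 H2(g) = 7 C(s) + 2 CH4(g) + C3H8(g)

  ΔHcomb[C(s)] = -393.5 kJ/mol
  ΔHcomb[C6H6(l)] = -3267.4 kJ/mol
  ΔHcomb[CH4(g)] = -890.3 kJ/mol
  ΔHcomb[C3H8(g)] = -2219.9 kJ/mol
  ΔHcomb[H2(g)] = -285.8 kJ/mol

Using ΔH = Σ nΔHc°(reactants) − Σ nΔHc°(products):
= [2·(-3267.4) + 2·(-285.8)] − [7·(-393.5) + 2·(-890.3) + 1·(-2219.9)]
= -351.4 kJ/mol

ΔH = -351.4 kJ/mol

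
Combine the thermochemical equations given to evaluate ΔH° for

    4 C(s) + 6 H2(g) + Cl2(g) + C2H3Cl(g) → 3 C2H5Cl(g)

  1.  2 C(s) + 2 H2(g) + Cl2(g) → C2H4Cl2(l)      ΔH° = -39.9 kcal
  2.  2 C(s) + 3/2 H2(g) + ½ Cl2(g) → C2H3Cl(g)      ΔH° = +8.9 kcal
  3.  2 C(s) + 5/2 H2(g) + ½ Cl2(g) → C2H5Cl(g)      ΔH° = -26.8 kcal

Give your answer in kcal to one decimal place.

ΔH° = -89.3 kcal

eq. 1: not needed (C2H4Cl2(l) appears nowhere else).
eq. 2 reversed (C2H3Cl(g) must end up as a reactant): -8.9 kcal
eq. 3 × 3 (scale by 3 for the 3 C2H5Cl(g)): (3)·(-26.8) = -80.4 kcal
Since enthalpy is a state function, ΔH° = (-1)·(+8.9) + (3)·(-26.8) = -89.3 kcal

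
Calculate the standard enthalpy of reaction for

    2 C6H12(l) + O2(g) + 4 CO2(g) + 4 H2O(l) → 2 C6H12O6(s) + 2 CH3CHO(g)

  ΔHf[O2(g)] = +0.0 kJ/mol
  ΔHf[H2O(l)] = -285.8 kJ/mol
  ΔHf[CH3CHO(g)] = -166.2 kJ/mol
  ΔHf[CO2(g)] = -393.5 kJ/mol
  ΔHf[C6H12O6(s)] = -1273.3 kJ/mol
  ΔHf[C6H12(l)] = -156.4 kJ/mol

Products: 2·(-1273.3) + 2·(-166.2) = -2879.0
Reactants: 2·(-156.4) + 1·(+0.0) + 4·(-393.5) + 4·(-285.8) = -3030.0
ΔHrxn = (-2879.0) − (-3030.0) = 151.0 kJ/mol

ΔHrxn = 151.0 kJ/mol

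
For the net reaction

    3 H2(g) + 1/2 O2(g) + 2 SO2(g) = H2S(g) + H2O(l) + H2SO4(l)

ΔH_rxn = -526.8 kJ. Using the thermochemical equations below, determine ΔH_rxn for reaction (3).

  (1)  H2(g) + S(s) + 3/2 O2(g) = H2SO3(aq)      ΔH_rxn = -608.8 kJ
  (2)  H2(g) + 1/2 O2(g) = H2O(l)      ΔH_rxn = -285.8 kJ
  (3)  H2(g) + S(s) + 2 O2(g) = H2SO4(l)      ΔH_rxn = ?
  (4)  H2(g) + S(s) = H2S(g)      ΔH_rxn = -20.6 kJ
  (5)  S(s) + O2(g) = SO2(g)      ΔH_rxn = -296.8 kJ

ΔH_rxn = -814.0 kJ

(1): not needed.
(2) as written: -285.8 kJ
(3) as written: contributes x
(4) as written: -20.6 kJ
(5) reversed and × 2: (-2)·(-296.8) = +593.6 kJ
-526.8 = (-285.8) + (-20.6) + (+593.6) + x
x = (-526.8 − (+287.2)) / (1) = -814.0 kJ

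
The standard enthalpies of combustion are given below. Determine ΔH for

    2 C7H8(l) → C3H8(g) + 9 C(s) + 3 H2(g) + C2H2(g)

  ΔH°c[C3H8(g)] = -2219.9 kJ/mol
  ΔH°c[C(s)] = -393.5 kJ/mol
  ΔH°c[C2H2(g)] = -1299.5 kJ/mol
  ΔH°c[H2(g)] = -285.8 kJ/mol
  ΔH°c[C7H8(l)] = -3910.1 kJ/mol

With combustion enthalpies, reactants minus products:
= [2·(-3910.1)] − [1·(-2219.9) + 9·(-393.5) + 3·(-285.8) + 1·(-1299.5)]
= 98.1 kJ/mol

ΔH = 98.1 kJ/mol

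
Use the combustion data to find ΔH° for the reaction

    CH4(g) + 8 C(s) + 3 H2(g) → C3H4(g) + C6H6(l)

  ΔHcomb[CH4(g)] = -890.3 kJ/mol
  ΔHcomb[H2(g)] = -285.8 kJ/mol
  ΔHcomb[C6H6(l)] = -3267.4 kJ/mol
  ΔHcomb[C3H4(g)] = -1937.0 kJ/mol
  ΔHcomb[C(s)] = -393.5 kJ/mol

Using ΔH = Σ nΔHc°(reactants) − Σ nΔHc°(products):
= [1·(-890.3) + 8·(-393.5) + 3·(-285.8)] − [1·(-1937.0) + 1·(-3267.4)]
= 308.7 kJ/mol

ΔH° = 308.7 kJ/mol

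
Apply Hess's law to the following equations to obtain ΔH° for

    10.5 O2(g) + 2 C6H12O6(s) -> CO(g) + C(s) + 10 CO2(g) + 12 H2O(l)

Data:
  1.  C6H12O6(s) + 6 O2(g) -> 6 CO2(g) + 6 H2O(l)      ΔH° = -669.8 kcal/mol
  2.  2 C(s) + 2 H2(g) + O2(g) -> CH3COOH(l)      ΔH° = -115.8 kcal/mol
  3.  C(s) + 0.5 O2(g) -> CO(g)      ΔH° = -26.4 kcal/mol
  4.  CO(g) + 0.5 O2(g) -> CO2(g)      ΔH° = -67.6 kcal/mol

eq. 1 × 2: (2)·(-669.8) = -1339.6 kcal/mol
eq. 2: not needed.
eq. 3 reversed: +26.4 kcal/mol
eq. 4 reversed and × 2: (-2)·(-67.6) = +135.2 kcal/mol
Summing the manipulated equations, ΔH° = (2)·(-669.8) + (-1)·(-26.4) + (-2)·(-67.6) = -1178.0 kcal/mol

ΔH° = -1178.0 kcal/mol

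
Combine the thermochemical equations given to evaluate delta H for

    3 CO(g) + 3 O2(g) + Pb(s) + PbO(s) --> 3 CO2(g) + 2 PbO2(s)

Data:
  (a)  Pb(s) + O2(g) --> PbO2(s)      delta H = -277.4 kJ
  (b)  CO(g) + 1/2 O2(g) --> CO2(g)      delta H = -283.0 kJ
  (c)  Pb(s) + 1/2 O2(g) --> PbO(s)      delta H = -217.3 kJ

delta H = -1186.5 kJ

(a) × 2 (×2 to match 2 PbO2(s) in the target): (2)·(-277.4) = -554.8 kJ
(b) × 3 (scale by 3 for the 3 CO(g)): (3)·(-283.0) = -849.0 kJ
(c) reversed (reverse to put PbO(s) on the reactant side): +217.3 kJ
Combining the equations, delta H = (2)·(-277.4) + (3)·(-283.0) + (-1)·(-217.3) = -1186.5 kJ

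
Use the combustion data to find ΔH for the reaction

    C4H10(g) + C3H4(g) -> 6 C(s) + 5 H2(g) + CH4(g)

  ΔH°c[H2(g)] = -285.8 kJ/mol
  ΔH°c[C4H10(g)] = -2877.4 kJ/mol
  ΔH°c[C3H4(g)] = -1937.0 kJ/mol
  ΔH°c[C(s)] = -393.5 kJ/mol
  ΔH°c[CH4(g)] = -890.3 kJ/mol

With combustion enthalpies, reactants minus products:
= [1·(-2877.4) + 1·(-1937.0)] − [6·(-393.5) + 5·(-285.8) + 1·(-890.3)]
= -134.1 kJ/mol

ΔH = -134.1 kJ/mol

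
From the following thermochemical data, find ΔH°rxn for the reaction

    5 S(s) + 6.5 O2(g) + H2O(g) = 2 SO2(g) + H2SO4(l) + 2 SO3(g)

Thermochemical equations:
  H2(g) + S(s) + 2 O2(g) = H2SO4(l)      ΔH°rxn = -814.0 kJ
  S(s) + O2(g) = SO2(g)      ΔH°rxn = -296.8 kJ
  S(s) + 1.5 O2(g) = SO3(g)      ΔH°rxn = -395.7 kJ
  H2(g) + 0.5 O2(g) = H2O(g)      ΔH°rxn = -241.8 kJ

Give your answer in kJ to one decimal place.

equation 1 as written: -814.0 kJ
equation 2 × 2: (2)·(-296.8) = -593.6 kJ
equation 3 × 2: (2)·(-395.7) = -791.4 kJ
equation 4 reversed: +241.8 kJ
By Hess's law, ΔH°rxn = (1)·(-814.0) + (2)·(-296.8) + (2)·(-395.7) + (-1)·(-241.8) = -1957.2 kJ

ΔH°rxn = -1957.2 kJ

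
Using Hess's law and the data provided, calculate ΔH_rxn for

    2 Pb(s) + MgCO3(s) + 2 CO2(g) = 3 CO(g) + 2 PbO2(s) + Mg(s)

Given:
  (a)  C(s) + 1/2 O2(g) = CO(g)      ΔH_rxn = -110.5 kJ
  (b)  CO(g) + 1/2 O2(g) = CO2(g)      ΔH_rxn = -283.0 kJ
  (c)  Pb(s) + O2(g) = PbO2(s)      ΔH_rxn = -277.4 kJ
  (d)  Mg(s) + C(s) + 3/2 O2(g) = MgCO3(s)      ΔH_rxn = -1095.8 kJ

ΔH_rxn = 996.5 kJ

(a) as written: -110.5 kJ
(b) reversed and × 2: (-2)·(-283.0) = +566.0 kJ
(c) × 2: (2)·(-277.4) = -554.8 kJ
(d) reversed: +1095.8 kJ
Summing the manipulated equations, ΔH_rxn = (-110.5) + (+566.0) + (-554.8) + (+1095.8) = 996.5 kJ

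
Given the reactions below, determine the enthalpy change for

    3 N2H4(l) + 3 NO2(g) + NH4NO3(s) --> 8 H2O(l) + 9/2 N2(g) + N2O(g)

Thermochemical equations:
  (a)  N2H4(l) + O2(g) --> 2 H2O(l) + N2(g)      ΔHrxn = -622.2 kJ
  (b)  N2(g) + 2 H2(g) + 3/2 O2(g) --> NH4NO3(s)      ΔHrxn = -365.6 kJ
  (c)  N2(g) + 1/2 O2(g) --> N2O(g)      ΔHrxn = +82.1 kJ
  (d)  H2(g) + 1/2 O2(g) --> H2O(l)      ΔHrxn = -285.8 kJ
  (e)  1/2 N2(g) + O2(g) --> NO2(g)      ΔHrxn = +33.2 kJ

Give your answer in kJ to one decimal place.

(a) × 3 (×3 to match 3 N2H4(l) in the target): (3)·(-622.2) = -1866.6 kJ
(b) reversed (reverse to put NH4NO3(s) on the reactant side): +365.6 kJ
(c) as written (N2O(g) already on the product side): +82.1 kJ
(d) × 2: (2)·(-285.8) = -571.6 kJ
(e) reversed and × 3 (NO2(g) must end up as a reactant; ×3 to match 3 NO2(g) in the target): (-3)·(+33.2) = -99.6 kJ
By Hess's law, ΔHrxn = (3)·(-622.2) + (-1)·(-365.6) + (1)·(+82.1) + (2)·(-285.8) + (-3)·(+33.2) = -2090.1 kJ

ΔHrxn = -2090.1 kJ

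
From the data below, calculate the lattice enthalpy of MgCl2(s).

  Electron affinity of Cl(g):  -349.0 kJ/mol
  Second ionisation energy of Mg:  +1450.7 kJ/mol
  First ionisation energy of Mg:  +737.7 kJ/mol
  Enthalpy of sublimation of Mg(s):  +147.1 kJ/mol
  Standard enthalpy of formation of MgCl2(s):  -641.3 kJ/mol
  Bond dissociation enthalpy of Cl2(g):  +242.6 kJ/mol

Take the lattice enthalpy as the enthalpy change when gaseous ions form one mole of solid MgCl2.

U = -2521.4 kJ/mol

ΔHf° = 1·ΔHsub + 1·(ΣIE) + 1·D(Cl2) + 2·EA + U
-641.3 = 1·(+147.1) + 1·(+2188.4) + 1·(+242.6) + 2·(-349.0) + U
U = -641.3 − (+1880.1) = -2521.4 kJ/mol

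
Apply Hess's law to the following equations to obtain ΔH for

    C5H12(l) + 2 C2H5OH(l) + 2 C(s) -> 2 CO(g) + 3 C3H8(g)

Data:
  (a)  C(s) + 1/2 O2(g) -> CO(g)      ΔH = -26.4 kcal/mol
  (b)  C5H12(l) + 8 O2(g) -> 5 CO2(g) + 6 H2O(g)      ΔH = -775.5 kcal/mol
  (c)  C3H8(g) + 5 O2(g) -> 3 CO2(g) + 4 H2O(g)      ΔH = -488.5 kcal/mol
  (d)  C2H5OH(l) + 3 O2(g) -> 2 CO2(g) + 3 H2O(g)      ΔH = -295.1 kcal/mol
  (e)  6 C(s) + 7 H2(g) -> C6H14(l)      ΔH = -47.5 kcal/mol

ΔH = 47.0 kcal/mol

(a) × 2 (×2 to match 2 CO(g) in the target): (2)·(-26.4) = -52.8 kcal/mol
(b) as written (C5H12(l) already on the reactant side): -775.5 kcal/mol
(c) reversed and × 3 (reverse to put C3H8(g) on the product side; ×3 to match 3 C3H8(g) in the target): (-3)·(-488.5) = +1465.5 kcal/mol
(d) × 2 (scale by 2 for the 2 C2H5OH(l)): (2)·(-295.1) = -590.2 kcal/mol
(e): not needed (H2(g) appears nowhere else).
Summing the manipulated equations, ΔH = (-52.8) + (-775.5) + (+1465.5) + (-590.2) = 47.0 kcal/mol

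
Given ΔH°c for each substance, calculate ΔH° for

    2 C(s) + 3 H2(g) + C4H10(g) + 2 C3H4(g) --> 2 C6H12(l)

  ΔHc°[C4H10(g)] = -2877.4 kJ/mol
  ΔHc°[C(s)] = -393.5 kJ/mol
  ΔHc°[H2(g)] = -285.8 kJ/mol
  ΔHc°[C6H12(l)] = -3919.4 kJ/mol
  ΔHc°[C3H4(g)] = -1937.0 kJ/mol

ΔH° = -557.0 kJ/mol

With combustion enthalpies, reactants minus products:
= [2·(-393.5) + 3·(-285.8) + 1·(-2877.4) + 2·(-1937.0)] − [2·(-3919.4)]
= -557.0 kJ/mol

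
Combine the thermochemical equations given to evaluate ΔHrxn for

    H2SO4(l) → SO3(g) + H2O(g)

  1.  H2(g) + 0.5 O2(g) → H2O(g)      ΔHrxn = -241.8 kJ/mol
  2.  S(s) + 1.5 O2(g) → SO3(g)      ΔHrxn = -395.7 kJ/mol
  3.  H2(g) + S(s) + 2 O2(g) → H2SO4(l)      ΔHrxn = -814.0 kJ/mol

ΔHrxn = 176.5 kJ/mol

eq. 1 as written: -241.8 kJ/mol
eq. 2 as written: -395.7 kJ/mol
eq. 3 reversed: +814.0 kJ/mol
ΔHrxn = (-241.8) + (-395.7) + (+814.0) = 176.5 kJ/mol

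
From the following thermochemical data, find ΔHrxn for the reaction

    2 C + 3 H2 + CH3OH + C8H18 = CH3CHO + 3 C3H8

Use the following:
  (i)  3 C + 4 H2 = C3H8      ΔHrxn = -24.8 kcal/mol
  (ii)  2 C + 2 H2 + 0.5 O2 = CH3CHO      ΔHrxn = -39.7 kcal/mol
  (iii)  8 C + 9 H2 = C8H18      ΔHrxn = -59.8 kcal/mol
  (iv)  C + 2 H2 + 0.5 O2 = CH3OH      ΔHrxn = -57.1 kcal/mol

(i) × 3 (×3 to match 3 C3H8 in the target): (3)·(-24.8) = -74.4 kcal/mol
(ii) as written (CH3CHO already on the product side): -39.7 kcal/mol
(iii) reversed (C8H18 must end up as a reactant): +59.8 kcal/mol
(iv) reversed (CH3OH must end up as a reactant): +57.1 kcal/mol
Since enthalpy is a state function, ΔHrxn = (3)·(-24.8) + (1)·(-39.7) + (-1)·(-59.8) + (-1)·(-57.1) = 2.8 kcal/mol

ΔHrxn = 2.8 kcal/mol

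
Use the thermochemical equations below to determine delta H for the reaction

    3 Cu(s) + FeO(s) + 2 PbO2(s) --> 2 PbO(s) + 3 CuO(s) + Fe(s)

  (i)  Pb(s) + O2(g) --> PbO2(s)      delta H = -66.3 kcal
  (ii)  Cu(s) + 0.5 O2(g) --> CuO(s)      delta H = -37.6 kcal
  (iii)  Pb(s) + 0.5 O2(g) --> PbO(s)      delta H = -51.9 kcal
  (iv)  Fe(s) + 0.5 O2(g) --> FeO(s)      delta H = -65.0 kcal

delta H = -19.0 kcal

(i) reversed and × 2 (PbO2(s) must end up as a reactant; scale by 2 for the 2 PbO2(s)): (-2)·(-66.3) = +132.6 kcal
(ii) × 3 (scale by 3 for the 3 CuO(s)): (3)·(-37.6) = -112.8 kcal
(iii) × 2 (scale by 2 for the 2 PbO(s)): (2)·(-51.9) = -103.8 kcal
(iv) reversed (reverse to put FeO(s) on the reactant side): +65.0 kcal
Since enthalpy is a state function, delta H = (-2)·(-66.3) + (3)·(-37.6) + (2)·(-51.9) + (-1)·(-65.0) = -19.0 kcal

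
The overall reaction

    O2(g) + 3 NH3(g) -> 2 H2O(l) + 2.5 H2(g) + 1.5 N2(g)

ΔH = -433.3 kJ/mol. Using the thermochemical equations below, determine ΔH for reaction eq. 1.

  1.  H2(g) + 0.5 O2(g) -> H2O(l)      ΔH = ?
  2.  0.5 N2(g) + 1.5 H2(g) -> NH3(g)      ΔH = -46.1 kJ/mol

ΔH = -285.8 kJ/mol

eq. 1 × 2: contributes 2·x
eq. 2 reversed and × 3: (-3)·(-46.1) = +138.3 kJ/mol
-433.3 = (+138.3) + 2·x
x = (-433.3 − (+138.3)) / (2) = -285.8 kJ/mol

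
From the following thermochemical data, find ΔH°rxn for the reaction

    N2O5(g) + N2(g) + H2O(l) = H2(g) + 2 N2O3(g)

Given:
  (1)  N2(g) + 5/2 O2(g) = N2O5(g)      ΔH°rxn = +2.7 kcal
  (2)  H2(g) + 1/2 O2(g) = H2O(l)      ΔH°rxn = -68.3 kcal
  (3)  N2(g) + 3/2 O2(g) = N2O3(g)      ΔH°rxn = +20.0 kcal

ΔH°rxn = 105.6 kcal

(1) reversed (N2O5(g) must end up as a reactant): -2.7 kcal
(2) reversed (H2O(l) must end up as a reactant): +68.3 kcal
(3) × 2 (scale by 2 for the 2 N2O3(g)): (2)·(+20.0) = +40.0 kcal
ΔH°rxn = (-1)·(+2.7) + (-1)·(-68.3) + (2)·(+20.0) = 105.6 kcal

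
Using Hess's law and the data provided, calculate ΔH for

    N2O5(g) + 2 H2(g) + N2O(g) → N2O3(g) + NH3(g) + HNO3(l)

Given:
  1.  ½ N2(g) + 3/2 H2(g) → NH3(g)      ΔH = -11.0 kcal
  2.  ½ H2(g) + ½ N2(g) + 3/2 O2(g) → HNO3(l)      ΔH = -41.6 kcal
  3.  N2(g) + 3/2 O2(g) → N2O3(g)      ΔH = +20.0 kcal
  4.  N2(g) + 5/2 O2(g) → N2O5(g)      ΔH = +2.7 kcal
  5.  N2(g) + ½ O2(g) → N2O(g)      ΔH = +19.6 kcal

eq. 1 as written: -11.0 kcal
eq. 2 as written: -41.6 kcal
eq. 3 as written: +20.0 kcal
eq. 4 reversed: -2.7 kcal
eq. 5 reversed: -19.6 kcal
ΔH = (-11.0) + (-41.6) + (+20.0) + (-2.7) + (-19.6) = -54.9 kcal

ΔH = -54.9 kcal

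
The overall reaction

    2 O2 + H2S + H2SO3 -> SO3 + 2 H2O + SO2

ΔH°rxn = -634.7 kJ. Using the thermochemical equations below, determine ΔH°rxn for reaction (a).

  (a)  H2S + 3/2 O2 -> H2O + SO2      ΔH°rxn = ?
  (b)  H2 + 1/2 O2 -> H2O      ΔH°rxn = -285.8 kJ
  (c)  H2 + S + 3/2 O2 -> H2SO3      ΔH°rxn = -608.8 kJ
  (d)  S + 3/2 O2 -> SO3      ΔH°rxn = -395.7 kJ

ΔH°rxn = -562.0 kJ

(a) as written (H2S already on the reactant side): contributes x
(b) as written: -285.8 kJ
(c) reversed (reverse to put H2SO3 on the reactant side): +608.8 kJ
(d) as written (SO3 already on the product side): -395.7 kJ
-634.7 = (-285.8) + (+608.8) + (-395.7) + x
x = (-634.7 − (-72.7)) / (1) = -562.0 kJ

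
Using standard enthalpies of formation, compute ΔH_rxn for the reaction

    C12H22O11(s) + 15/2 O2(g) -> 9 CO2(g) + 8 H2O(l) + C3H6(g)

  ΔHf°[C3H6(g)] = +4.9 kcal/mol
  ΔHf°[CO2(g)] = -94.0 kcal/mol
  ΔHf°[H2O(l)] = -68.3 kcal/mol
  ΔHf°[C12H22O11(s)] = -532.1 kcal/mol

Products: 9·(-94.0) + 8·(-68.3) + 1·(+4.9) = -1387.5
Reactants: 1·(-532.1) + 15/2·(+0.0) = -532.1
ΔH_rxn = (-1387.5) − (-532.1) = -855.4 kcal/mol

ΔH_rxn = -855.4 kcal/mol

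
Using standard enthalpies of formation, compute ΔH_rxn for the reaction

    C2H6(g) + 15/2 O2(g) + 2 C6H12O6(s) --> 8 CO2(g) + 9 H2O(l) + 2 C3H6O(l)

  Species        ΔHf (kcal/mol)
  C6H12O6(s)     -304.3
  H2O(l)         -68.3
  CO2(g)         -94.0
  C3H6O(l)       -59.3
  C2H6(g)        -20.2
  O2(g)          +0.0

ΔH_rxn = -856.5 kcal/mol

Products: 8·(-94.0) + 9·(-68.3) + 2·(-59.3) = -1485.3
Reactants: 1·(-20.2) + 15/2·(+0.0) + 2·(-304.3) = -628.8
ΔH_rxn = (-1485.3) − (-628.8) = -856.5 kcal/mol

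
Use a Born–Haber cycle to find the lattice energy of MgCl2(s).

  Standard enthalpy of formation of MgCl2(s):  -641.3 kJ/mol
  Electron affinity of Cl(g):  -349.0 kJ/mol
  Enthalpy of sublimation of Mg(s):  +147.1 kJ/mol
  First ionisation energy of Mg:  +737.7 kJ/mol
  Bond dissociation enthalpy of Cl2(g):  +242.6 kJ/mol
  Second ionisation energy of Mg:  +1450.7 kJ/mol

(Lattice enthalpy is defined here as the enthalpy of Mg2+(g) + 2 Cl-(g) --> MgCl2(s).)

U = -2521.4 kJ/mol

ΔHf° = 1·ΔHsub + 1·(ΣIE) + 1·D(Cl2) + 2·EA + U
-641.3 = 1·(+147.1) + 1·(+2188.4) + 1·(+242.6) + 2·(-349.0) + U
U = -641.3 − (+1880.1) = -2521.4 kJ/mol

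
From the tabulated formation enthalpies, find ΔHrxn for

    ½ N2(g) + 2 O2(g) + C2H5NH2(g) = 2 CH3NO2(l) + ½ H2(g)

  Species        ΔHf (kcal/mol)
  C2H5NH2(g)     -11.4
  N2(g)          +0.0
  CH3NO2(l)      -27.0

Products: 2·(-27.0) + 1/2·(+0.0) = -54.0
Reactants: 1/2·(+0.0) + 2·(+0.0) + 1·(-11.4) = -11.4
ΔHrxn = (-54.0) − (-11.4) = -42.6 kcal/mol

ΔHrxn = -42.6 kcal/mol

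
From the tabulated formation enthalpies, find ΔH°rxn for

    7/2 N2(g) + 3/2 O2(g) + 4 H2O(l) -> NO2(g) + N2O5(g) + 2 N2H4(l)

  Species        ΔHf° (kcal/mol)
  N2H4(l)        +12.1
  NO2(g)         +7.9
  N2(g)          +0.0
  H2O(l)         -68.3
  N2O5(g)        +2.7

Products: 1·(+7.9) + 1·(+2.7) + 2·(+12.1) = +34.8
Reactants: 7/2·(+0.0) + 3/2·(+0.0) + 4·(-68.3) = -273.2
ΔH°rxn = (+34.8) − (-273.2) = 308.0 kcal/mol

ΔH°rxn = 308.0 kcal/mol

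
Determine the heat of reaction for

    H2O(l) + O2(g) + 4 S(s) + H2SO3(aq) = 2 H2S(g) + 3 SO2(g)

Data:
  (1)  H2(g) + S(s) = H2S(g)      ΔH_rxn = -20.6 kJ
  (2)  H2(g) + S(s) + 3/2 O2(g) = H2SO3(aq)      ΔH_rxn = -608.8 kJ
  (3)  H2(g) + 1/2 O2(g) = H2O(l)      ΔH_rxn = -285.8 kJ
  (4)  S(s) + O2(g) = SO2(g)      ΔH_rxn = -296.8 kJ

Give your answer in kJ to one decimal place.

ΔH_rxn = -37.0 kJ

(1) × 2 (×2 to match 2 H2S(g) in the target): (2)·(-20.6) = -41.2 kJ
(2) reversed (reverse to put H2SO3(aq) on the reactant side): +608.8 kJ
(3) reversed (H2O(l) must end up as a reactant): +285.8 kJ
(4) × 3 (scale by 3 for the 3 SO2(g)): (3)·(-296.8) = -890.4 kJ
ΔH_rxn = (2)·(-20.6) + (-1)·(-608.8) + (-1)·(-285.8) + (3)·(-296.8) = -37.0 kJ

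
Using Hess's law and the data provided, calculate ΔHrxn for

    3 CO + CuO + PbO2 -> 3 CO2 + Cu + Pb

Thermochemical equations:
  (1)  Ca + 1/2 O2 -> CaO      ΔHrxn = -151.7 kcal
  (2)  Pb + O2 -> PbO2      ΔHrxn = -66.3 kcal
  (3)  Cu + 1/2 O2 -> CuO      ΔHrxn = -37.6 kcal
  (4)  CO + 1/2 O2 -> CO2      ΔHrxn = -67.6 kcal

(1): not needed.
(2) reversed: +66.3 kcal
(3) reversed: +37.6 kcal
(4) × 3: (3)·(-67.6) = -202.8 kcal
ΔHrxn = (+66.3) + (+37.6) + (-202.8) = -98.9 kcal

ΔHrxn = -98.9 kcal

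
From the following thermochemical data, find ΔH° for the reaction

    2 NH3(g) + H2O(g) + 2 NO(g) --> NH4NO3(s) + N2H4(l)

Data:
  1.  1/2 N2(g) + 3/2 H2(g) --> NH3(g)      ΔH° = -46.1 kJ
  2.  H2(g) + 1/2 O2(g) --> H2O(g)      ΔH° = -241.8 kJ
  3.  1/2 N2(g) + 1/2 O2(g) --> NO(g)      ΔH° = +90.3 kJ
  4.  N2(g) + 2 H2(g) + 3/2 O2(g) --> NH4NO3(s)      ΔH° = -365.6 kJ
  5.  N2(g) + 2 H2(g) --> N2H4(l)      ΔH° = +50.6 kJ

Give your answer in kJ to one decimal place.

eq. 1 reversed and × 2: (-2)·(-46.1) = +92.2 kJ
eq. 2 reversed: +241.8 kJ
eq. 3 reversed and × 2: (-2)·(+90.3) = -180.6 kJ
eq. 4 as written: -365.6 kJ
eq. 5 as written: +50.6 kJ
ΔH° = (-2)·(-46.1) + (-1)·(-241.8) + (-2)·(+90.3) + (1)·(-365.6) + (1)·(+50.6) = -161.6 kJ

ΔH° = -161.6 kJ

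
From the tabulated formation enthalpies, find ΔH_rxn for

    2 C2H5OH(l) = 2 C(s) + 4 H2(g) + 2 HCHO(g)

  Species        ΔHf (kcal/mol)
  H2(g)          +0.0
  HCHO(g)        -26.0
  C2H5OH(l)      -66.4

ΔH_rxn = 80.8 kcal/mol

Products: 2·(+0.0) + 4·(+0.0) + 2·(-26.0) = -52.0
Reactants: 2·(-66.4) = -132.8
ΔH_rxn = (-52.0) − (-132.8) = 80.8 kcal/mol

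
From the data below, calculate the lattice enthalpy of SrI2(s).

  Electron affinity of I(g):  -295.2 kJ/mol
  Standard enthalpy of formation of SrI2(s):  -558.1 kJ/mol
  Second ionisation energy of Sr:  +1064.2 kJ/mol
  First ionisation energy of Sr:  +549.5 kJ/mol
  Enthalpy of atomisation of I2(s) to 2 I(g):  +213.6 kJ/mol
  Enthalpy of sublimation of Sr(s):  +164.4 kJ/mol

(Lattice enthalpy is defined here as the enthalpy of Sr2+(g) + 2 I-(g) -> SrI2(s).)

U = -1959.4 kJ/mol

ΔHf° = 1·ΔHsub + 1·(ΣIE) + 1·D(I2) + 2·EA + U
-558.1 = 1·(+164.4) + 1·(+1613.7) + 1·(+213.6) + 2·(-295.2) + U
U = -558.1 − (+1401.3) = -1959.4 kJ/mol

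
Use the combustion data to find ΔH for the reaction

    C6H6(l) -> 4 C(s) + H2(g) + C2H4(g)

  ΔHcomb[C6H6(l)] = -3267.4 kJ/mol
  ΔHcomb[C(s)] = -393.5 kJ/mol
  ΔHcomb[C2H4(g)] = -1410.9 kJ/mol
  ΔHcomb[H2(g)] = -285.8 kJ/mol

With combustion enthalpies, reactants minus products:
= [1·(-3267.4)] − [4·(-393.5) + 1·(-285.8) + 1·(-1410.9)]
= 3.3 kJ/mol

ΔH = 3.3 kJ/mol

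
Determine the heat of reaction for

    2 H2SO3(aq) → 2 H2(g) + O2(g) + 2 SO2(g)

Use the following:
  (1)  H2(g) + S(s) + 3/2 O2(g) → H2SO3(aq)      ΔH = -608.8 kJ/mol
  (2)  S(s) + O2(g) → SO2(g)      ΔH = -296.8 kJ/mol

ΔH = 624.0 kJ/mol

(1) reversed and × 2 (H2SO3(aq) must end up as a reactant; scale by 2 for the 2 H2SO3(aq)): (-2)·(-608.8) = +1217.6 kJ/mol
(2) × 2 (scale by 2 for the 2 SO2(g)): (2)·(-296.8) = -593.6 kJ/mol
ΔH = (-2)·(-608.8) + (2)·(-296.8) = 624.0 kJ/mol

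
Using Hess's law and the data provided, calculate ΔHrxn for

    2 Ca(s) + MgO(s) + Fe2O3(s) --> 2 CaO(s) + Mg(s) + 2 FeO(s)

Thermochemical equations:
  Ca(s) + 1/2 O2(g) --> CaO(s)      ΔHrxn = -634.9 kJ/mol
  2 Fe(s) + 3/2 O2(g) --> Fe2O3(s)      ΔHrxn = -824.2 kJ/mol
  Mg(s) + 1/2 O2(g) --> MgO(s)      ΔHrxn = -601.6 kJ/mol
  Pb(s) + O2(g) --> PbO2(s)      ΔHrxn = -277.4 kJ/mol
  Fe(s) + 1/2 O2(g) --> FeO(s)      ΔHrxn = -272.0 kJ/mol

equation 1 × 2: (2)·(-634.9) = -1269.8 kJ/mol
equation 2 reversed: +824.2 kJ/mol
equation 3 reversed: +601.6 kJ/mol
equation 4: not needed.
equation 5 × 2: (2)·(-272.0) = -544.0 kJ/mol
Since enthalpy is a state function, ΔHrxn = (-1269.8) + (+824.2) + (+601.6) + (-544.0) = -388.0 kJ/mol

ΔHrxn = -388.0 kJ/mol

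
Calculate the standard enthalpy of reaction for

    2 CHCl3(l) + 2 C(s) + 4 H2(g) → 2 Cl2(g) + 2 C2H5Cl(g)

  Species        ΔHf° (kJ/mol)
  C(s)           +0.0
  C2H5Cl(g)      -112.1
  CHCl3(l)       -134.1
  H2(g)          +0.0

Products: 2·(+0.0) + 2·(-112.1) = -224.2
Reactants: 2·(-134.1) + 2·(+0.0) + 4·(+0.0) = -268.2
ΔH°rxn = (-224.2) − (-268.2) = 44.0 kJ/mol

ΔH°rxn = 44.0 kJ/mol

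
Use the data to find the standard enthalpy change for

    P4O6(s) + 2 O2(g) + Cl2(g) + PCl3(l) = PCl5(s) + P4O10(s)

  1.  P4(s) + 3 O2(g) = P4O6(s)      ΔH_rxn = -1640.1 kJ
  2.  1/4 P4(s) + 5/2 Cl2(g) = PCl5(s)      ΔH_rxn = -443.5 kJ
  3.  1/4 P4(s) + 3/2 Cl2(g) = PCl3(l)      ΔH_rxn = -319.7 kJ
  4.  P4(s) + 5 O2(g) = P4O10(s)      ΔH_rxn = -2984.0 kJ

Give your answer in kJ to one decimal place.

eq. 1 reversed (P4O6(s) must end up as a reactant): +1640.1 kJ
eq. 2 as written (PCl5(s) already on the product side): -443.5 kJ
eq. 3 reversed (PCl3(l) must end up as a reactant): +319.7 kJ
eq. 4 as written (P4O10(s) already on the product side): -2984.0 kJ
By Hess's law, ΔH_rxn = (+1640.1) + (-443.5) + (+319.7) + (-2984.0) = -1467.7 kJ

ΔH_rxn = -1467.7 kJ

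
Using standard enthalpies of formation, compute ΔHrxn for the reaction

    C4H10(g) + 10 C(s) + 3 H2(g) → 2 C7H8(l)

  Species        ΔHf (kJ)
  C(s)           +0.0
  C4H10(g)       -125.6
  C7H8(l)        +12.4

Products: 2·(+12.4) = +24.8
Reactants: 1·(-125.6) + 10·(+0.0) + 3·(+0.0) = -125.6
ΔHrxn = (+24.8) − (-125.6) = 150.4 kJ

ΔHrxn = 150.4 kJ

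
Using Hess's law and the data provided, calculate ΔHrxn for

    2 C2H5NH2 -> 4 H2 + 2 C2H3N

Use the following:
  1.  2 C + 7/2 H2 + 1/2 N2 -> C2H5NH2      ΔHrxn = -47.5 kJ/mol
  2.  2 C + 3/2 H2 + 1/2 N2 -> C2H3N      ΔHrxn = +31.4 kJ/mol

eq. 1 reversed and × 2: (-2)·(-47.5) = +95.0 kJ/mol
eq. 2 × 2: (2)·(+31.4) = +62.8 kJ/mol
Combining the equations, ΔHrxn = (-2)·(-47.5) + (2)·(+31.4) = 157.8 kJ/mol

ΔHrxn = 157.8 kJ/mol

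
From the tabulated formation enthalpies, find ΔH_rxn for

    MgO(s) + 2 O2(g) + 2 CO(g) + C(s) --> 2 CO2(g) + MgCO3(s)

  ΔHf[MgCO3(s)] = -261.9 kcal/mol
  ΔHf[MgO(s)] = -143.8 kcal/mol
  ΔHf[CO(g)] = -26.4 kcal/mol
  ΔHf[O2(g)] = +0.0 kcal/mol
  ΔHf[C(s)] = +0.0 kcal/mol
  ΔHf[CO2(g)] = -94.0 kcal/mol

ΔH_rxn = -253.3 kcal/mol

Products: 2·(-94.0) + 1·(-261.9) = -449.9
Reactants: 1·(-143.8) + 2·(+0.0) + 2·(-26.4) + 1·(+0.0) = -196.6
ΔH_rxn = (-449.9) − (-196.6) = -253.3 kcal/mol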